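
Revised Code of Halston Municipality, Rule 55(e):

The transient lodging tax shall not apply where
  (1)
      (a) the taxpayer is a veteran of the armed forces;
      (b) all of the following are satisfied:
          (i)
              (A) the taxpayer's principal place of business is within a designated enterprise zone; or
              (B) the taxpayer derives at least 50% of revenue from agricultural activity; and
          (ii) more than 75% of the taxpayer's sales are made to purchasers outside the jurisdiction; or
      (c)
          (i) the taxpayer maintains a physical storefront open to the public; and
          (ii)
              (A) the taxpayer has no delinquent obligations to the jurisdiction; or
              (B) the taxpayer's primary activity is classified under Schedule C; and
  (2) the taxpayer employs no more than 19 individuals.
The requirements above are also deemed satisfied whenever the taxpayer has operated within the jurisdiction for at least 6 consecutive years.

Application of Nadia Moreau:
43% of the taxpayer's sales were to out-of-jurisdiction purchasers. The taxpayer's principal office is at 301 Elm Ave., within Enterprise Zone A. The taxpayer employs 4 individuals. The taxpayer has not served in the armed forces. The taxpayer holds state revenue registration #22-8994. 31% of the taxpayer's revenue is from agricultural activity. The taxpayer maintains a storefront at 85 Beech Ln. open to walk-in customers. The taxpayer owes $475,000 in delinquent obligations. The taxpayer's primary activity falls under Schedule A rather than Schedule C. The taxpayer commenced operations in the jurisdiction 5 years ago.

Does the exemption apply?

No — not exempt.

(a) veteran — fails.
(A) in enterprise zone — met.
(B) ≥50% agricultural — not met.
(i): T OR F → true.
(ii) >75% out-of-jur. sales — not satisfied.
(b): T AND F → false.
(i) has storefront — satisfied.
(A) no delinquency — not satisfied.
(B) Schedule C activity — not met.
(ii) = F OR F = false.
(c) = T AND F = false.
(1): F OR F OR F → false.
(2) ≤ 19 employees — satisfied.
So Overall is not satisfied (F AND T).
Exception (≥ 6 yrs in jurisdiction) — not satisfied.
Result: main false OR exception false → false.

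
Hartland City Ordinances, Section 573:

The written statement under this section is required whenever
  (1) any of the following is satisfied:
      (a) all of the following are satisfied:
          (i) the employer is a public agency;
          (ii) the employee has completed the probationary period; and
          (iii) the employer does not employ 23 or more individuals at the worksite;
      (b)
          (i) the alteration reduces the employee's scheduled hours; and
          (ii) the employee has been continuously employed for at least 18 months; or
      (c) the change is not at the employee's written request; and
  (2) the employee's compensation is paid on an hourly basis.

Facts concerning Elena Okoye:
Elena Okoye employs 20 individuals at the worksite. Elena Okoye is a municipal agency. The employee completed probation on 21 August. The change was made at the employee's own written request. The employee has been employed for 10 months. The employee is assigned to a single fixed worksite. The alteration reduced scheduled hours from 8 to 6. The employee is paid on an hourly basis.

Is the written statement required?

Yes — required.

(i) public agency — met.
(ii) past probation — holds.
(iii) not (≥ 23 at site) — satisfied.
(a): T AND T AND T → true.
(i) hours reduced — met.
(ii) tenure ≥ 18 mo. — not satisfied.
(b) = T AND F = false.
(c) not employee-requested — not satisfied.
So (1) is satisfied (T OR F OR F).
(2) hourly-paid — holds.
Overall: T AND T → true.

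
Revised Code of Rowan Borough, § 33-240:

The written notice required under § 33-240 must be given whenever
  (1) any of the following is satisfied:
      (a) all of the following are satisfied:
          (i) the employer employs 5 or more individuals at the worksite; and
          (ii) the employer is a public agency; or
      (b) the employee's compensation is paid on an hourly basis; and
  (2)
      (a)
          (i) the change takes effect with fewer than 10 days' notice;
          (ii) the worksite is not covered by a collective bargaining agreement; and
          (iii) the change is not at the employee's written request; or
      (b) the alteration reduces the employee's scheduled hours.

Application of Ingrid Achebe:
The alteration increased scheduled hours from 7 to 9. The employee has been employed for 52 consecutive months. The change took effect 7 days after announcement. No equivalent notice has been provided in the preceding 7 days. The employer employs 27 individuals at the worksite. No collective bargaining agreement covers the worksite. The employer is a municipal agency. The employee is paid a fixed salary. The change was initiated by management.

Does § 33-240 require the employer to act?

Yes — required.

(i) ≥ 5 at site — holds.
(ii) public agency — met.
So (a) is satisfied (T AND T).
(b) hourly-paid — fails.
(1): T OR F → true.
(i) < 10 days' notice — satisfied.
(ii) no CBA — satisfied.
(iii) not employee-requested — met.
So (a) is satisfied (T AND T AND T).
(b) hours reduced — not met.
(2): T OR F → true.
Overall: T AND T → true.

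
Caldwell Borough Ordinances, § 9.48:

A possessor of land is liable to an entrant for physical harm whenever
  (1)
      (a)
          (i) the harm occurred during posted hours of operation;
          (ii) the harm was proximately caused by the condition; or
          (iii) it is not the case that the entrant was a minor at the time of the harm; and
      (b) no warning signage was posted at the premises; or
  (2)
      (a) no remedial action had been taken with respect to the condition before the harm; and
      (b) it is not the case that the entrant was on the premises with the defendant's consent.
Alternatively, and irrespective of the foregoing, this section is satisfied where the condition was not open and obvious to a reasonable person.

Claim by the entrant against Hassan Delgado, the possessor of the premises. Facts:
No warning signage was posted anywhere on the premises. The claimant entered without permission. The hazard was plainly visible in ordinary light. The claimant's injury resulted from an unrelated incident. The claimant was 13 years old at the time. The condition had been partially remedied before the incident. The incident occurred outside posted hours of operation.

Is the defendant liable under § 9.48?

No — not liable.

(i) during posted hours — not satisfied.
(ii) proximate cause — fails.
(iii) not (entrant a minor) — not satisfied.
(a) = F OR F OR F = false.
(b) no signage posted — holds.
(1) = F AND T = false.
(a) no remedial action — not satisfied.
(b) not (consent to enter) — satisfied.
(2) = F AND T = false.
Overall: F OR F → false.
Exception (not open/obvious) — not satisfied.
Result: main false OR exception false → false.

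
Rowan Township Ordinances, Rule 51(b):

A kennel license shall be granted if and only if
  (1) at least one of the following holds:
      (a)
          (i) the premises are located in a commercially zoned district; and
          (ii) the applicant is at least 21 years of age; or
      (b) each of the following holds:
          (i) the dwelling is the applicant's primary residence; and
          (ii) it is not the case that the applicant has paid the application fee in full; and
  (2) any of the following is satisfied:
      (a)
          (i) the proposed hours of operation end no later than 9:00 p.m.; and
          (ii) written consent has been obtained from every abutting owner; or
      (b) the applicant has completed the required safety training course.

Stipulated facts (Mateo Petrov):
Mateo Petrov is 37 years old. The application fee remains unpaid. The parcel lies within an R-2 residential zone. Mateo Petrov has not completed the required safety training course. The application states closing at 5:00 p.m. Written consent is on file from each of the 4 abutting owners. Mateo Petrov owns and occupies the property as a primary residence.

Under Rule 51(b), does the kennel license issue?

(i) commercially zoned — not met.
(ii) age ≥ 21 — met.
(a) = F AND T = false.
(i) primary residence — met.
(ii) not (fee paid) — holds.
So (b) is satisfied (T AND T).
So (1) is satisfied (F OR T).
(i) closes by 9 p.m. — met.
(ii) all abutters consent — satisfied.
So (a) is satisfied (T AND T).
(b) safety training — fails.
(2) = T OR F = true.
Overall = T AND T = true.

Yes — granted.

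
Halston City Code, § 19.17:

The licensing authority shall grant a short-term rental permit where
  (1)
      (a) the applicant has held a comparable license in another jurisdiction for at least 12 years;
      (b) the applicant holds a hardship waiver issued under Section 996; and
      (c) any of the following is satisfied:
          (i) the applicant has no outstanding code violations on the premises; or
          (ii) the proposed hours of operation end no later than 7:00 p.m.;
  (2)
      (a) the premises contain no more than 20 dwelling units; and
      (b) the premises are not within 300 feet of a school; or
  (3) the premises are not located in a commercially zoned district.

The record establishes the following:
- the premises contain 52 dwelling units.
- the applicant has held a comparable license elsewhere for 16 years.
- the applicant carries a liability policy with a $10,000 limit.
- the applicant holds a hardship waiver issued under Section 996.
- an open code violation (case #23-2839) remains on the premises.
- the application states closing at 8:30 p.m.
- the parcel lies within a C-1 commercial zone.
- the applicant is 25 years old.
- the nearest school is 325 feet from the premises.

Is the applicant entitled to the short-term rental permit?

No — denied.

(a) prior license ≥ 12 yr — met.
(b) hardship waiver — holds.
(i) no code violations — not met.
(ii) closes by 7 p.m. — not met.
(c): F OR F → false.
(1): T AND T AND F → false.
(a) ≤ 20 units — fails.
(b) ≥300 ft from school — satisfied.
So (2) is not satisfied (F AND T).
(3) not (commercially zoned) — not met.
Overall: F OR F OR F → false.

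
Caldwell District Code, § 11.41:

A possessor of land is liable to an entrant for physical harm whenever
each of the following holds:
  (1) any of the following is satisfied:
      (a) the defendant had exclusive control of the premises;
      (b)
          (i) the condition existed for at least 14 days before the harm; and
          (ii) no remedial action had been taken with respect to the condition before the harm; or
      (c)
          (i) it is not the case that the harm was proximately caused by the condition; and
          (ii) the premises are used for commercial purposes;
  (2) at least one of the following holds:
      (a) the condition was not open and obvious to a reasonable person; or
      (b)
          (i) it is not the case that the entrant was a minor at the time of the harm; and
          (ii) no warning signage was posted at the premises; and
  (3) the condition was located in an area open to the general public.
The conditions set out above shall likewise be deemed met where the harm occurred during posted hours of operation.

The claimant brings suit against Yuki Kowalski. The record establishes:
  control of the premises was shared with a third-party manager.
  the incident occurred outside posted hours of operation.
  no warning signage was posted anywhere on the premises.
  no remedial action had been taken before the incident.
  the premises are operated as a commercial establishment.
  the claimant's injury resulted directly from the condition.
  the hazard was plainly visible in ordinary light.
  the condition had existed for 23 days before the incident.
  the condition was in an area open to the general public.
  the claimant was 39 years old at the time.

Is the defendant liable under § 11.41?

(a) exclusive control — not satisfied.
(i) condition ≥14 days old — met.
(ii) no remedial action — satisfied.
(b): T AND T → true.
(i) not (proximate cause) — not satisfied.
(ii) commercial use — satisfied.
(c) = F AND T = false.
(1): F OR T OR F → true.
(a) not open/obvious — fails.
(i) not (entrant a minor) — holds.
(ii) no signage posted — met.
(b): T AND T → true.
(2) = F OR T = true.
(3) public area — satisfied.
Overall: T AND T AND T → true.
Exception (during posted hours) — not satisfied.
Result: main true OR exception false → true.

Yes — liable.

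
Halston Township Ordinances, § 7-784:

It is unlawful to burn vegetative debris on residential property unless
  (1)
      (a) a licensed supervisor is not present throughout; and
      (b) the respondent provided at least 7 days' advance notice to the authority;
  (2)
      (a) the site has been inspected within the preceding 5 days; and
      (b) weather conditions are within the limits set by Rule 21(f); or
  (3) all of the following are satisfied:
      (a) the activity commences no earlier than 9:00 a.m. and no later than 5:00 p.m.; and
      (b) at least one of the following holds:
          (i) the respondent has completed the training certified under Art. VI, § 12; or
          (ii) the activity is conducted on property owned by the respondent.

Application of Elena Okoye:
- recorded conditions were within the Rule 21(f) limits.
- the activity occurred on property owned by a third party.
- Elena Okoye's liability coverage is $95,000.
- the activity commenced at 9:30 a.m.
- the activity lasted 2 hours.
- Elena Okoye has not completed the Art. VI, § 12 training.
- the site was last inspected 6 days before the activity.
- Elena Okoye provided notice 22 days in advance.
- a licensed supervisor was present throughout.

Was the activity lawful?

(a) not (supervisor present) — fails.
(b) ≥7 days' notice — satisfied.
So (1) is not satisfied (F AND T).
(a) site inspected — not met.
(b) weather ok — satisfied.
(2): F AND T → false.
(a) start within hours — holds.
(i) training certified — fails.
(ii) own property — not met.
(b): F OR F → false.
So (3) is not satisfied (T AND F).
Overall: F OR F OR F → false.

No — unlawful.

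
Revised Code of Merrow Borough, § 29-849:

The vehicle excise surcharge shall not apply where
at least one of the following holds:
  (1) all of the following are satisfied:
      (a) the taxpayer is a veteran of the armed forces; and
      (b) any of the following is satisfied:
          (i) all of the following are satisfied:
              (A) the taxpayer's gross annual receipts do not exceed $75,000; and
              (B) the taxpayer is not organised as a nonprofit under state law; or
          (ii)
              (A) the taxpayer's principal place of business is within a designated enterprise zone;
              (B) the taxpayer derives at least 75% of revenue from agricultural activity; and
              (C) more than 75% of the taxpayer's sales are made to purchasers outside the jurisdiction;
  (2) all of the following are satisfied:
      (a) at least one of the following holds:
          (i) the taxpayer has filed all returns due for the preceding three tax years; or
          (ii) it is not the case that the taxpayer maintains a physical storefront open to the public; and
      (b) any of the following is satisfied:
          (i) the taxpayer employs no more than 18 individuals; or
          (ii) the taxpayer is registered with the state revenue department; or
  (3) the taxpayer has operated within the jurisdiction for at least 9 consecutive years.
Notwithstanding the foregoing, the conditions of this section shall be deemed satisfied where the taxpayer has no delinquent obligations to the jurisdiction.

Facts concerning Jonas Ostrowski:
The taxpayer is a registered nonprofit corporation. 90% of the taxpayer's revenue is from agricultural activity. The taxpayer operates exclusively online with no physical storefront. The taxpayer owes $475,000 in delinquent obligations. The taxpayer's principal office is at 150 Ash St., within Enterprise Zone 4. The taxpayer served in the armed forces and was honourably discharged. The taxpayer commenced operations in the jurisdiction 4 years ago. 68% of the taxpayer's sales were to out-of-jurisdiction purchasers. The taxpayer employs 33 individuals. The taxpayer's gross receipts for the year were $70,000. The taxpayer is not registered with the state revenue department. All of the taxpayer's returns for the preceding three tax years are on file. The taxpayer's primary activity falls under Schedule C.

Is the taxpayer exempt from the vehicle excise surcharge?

No — not exempt.

(a) veteran — met.
(A) receipts ≤ $75,000 — met.
(B) not (nonprofit) — not met.
(i): T AND F → false.
(A) in enterprise zone — satisfied.
(B) ≥75% agricultural — satisfied.
(C) >75% out-of-jur. sales — not met.
So (ii) is not satisfied (T AND T AND F).
(b) = F OR F = false.
(1) = T AND F = false.
(i) returns current — holds.
(ii) not (has storefront) — holds.
(a): T OR T → true.
(i) ≤ 18 employees — not satisfied.
(ii) state-registered — not met.
(b): F OR F → false.
So (2) is not satisfied (T AND F).
(3) ≥ 9 yrs in jurisdiction — not satisfied.
Overall: F OR F OR F → false.
Exception (no delinquency) — not satisfied.
Result: main false OR exception false → false.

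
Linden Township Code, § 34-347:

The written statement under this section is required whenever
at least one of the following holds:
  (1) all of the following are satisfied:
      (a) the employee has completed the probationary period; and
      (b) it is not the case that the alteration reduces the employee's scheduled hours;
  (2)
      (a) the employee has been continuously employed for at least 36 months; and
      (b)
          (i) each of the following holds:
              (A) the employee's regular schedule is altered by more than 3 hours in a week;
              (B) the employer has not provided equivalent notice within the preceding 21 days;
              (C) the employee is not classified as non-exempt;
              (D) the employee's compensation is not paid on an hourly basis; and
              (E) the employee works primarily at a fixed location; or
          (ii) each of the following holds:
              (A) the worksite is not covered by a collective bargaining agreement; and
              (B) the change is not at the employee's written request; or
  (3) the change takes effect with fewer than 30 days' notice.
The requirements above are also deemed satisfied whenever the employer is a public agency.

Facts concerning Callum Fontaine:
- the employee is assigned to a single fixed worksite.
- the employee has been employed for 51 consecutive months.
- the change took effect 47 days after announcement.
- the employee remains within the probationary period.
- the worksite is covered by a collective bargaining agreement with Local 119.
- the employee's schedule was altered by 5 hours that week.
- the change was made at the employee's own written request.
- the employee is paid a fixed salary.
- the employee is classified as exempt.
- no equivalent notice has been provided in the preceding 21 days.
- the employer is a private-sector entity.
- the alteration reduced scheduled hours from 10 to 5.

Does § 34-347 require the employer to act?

(a) past probation — not met.
(b) not (hours reduced) — not met.
(1): F AND F → false.
(a) tenure ≥ 36 mo. — holds.
(A) schedule shift > 3h — holds.
(B) no recent notice — satisfied.
(C) not (non-exempt) — met.
(D) not (hourly-paid) — satisfied.
(E) fixed location — holds.
(i) = T AND T AND T AND T AND T = true.
(A) no CBA — fails.
(B) not employee-requested — fails.
(ii): F AND F → false.
(b): T OR F → true.
(2): T AND T → true.
(3) < 30 days' notice — fails.
Overall = F OR T OR F = true.
Exception (public agency) — not satisfied.
Result: main true OR exception false → true.

Yes — required.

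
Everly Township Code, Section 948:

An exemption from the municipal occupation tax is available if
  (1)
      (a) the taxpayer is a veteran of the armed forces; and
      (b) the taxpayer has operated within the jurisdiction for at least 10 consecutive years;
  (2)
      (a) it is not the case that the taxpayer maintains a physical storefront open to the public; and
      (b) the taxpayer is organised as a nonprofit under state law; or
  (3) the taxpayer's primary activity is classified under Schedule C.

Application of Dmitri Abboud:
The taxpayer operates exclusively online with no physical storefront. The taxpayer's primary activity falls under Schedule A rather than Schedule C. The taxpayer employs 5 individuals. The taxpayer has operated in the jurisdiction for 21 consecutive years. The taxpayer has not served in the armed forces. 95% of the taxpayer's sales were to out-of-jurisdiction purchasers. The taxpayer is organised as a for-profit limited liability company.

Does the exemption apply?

No — not exempt.

(a) veteran — fails.
(b) ≥ 10 yrs in jurisdiction — holds.
So (1) is not satisfied (F AND T).
(a) not (has storefront) — met.
(b) nonprofit — not satisfied.
(2): T AND F → false.
(3) Schedule C activity — not met.
Overall: F OR F OR F → false.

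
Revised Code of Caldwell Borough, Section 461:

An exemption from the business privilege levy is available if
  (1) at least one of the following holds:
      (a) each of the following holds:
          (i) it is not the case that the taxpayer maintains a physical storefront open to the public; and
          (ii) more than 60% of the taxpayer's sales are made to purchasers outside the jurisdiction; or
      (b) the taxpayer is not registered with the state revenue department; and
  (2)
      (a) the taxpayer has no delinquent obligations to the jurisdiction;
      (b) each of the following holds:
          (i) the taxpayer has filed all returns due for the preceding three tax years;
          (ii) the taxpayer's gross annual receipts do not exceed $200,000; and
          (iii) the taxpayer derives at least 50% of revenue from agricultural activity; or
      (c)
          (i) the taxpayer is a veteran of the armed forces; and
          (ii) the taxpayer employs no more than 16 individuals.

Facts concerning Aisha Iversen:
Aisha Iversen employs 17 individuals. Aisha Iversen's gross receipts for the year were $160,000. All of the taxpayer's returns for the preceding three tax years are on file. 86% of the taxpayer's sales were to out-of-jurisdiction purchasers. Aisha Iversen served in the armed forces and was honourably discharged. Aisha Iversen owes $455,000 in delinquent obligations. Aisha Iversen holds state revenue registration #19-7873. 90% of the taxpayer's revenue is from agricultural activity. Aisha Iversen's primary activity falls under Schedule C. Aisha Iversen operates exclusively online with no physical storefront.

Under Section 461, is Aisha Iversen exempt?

Yes — exempt.

(i) not (has storefront) — holds.
(ii) >60% out-of-jur. sales — satisfied.
(a): T AND T → true.
(b) not (state-registered) — not satisfied.
(1): T OR F → true.
(a) no delinquency — not met.
(i) returns current — satisfied.
(ii) receipts ≤ $200,000 — met.
(iii) ≥50% agricultural — met.
(b): T AND T AND T → true.
(i) veteran — met.
(ii) ≤ 16 employees — not met.
So (c) is not satisfied (T AND F).
So (2) is satisfied (F OR T OR F).
So Overall is satisfied (T AND T).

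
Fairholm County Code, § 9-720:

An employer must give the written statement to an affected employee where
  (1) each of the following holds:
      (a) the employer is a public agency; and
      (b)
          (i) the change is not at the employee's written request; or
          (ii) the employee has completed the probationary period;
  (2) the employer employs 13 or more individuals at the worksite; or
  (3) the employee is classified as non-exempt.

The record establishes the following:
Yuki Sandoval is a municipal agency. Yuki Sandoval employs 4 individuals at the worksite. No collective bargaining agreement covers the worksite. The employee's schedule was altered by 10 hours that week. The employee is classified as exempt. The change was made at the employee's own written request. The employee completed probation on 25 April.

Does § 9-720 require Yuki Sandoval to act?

Yes — required.

(a) public agency — satisfied.
(i) not employee-requested — fails.
(ii) past probation — satisfied.
So (b) is satisfied (F OR T).
(1): T AND T → true.
(2) ≥ 13 at site — fails.
(3) non-exempt — not satisfied.
So Overall is satisfied (T OR F OR F).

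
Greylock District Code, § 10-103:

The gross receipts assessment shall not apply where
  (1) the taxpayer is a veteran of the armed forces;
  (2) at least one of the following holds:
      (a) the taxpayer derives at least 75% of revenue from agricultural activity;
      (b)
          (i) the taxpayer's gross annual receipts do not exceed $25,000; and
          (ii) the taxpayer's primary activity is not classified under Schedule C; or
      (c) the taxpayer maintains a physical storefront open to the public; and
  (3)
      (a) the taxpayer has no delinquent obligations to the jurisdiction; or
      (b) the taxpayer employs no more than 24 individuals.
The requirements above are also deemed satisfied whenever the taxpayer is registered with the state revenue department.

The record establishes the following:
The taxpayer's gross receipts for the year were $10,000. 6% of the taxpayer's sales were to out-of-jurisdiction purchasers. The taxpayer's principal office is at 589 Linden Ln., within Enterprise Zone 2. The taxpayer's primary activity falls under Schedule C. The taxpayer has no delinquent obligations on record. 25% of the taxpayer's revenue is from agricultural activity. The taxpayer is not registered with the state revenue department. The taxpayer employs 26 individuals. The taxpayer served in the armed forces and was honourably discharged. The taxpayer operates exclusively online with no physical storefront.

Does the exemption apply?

No — not exempt.

(1) veteran — met.
(a) ≥75% agricultural — not met.
(i) receipts ≤ $25,000 — met.
(ii) not (Schedule C activity) — fails.
So (b) is not satisfied (T AND F).
(c) has storefront — not met.
So (2) is not satisfied (F OR F OR F).
(a) no delinquency — met.
(b) ≤ 24 employees — not satisfied.
(3) = T OR F = true.
So Overall is not satisfied (T AND F AND T).
Exception (state-registered) — not satisfied.
Result: main false OR exception false → false.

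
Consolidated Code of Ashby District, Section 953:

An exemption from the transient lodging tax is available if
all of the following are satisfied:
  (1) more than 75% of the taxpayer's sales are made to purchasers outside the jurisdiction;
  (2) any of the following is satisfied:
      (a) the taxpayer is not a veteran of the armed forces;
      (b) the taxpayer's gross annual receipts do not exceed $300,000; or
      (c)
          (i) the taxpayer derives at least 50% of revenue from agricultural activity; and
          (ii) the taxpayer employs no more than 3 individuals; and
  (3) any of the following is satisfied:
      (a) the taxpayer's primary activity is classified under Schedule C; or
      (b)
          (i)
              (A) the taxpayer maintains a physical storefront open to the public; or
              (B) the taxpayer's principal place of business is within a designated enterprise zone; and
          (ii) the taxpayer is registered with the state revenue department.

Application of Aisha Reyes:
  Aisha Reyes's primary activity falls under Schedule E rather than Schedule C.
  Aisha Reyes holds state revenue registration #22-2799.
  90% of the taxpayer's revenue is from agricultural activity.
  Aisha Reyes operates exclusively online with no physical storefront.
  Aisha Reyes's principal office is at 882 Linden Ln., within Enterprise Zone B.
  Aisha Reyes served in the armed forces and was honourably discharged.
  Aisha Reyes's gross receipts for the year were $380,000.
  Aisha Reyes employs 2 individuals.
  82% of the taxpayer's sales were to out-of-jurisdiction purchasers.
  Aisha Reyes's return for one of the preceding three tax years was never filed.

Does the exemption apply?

(1) >75% out-of-jur. sales — satisfied.
(a) not (veteran) — not met.
(b) receipts ≤ $300,000 — not met.
(i) ≥50% agricultural — holds.
(ii) ≤ 3 employees — met.
(c) = T AND T = true.
(2) = F OR F OR T = true.
(a) Schedule C activity — not met.
(A) has storefront — fails.
(B) in enterprise zone — met.
(i) = F OR T = true.
(ii) state-registered — holds.
(b) = T AND T = true.
(3) = F OR T = true.
Overall = T AND T AND T = true.

Yes — exempt.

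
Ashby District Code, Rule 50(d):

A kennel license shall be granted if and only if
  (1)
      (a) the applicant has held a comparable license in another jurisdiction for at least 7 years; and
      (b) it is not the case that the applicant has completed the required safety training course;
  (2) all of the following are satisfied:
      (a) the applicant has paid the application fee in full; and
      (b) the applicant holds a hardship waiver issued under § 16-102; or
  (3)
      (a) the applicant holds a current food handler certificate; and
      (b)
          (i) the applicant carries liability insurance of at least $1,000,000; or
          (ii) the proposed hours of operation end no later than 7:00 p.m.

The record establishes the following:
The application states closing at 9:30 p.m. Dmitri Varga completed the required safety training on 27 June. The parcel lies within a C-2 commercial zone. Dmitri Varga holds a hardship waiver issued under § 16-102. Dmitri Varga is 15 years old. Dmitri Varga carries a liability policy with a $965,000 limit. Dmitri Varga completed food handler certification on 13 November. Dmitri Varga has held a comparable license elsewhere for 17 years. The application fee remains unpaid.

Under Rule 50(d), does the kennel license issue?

No — denied.

(a) prior license ≥ 7 yr — satisfied.
(b) not (safety training) — not satisfied.
So (1) is not satisfied (T AND F).
(a) fee paid — fails.
(b) hardship waiver — holds.
So (2) is not satisfied (F AND T).
(a) food handler cert. — holds.
(i) insurance ≥ $1,000,000 — fails.
(ii) closes by 7 p.m. — not met.
(b) = F OR F = false.
So (3) is not satisfied (T AND F).
Overall = F OR F OR F = false.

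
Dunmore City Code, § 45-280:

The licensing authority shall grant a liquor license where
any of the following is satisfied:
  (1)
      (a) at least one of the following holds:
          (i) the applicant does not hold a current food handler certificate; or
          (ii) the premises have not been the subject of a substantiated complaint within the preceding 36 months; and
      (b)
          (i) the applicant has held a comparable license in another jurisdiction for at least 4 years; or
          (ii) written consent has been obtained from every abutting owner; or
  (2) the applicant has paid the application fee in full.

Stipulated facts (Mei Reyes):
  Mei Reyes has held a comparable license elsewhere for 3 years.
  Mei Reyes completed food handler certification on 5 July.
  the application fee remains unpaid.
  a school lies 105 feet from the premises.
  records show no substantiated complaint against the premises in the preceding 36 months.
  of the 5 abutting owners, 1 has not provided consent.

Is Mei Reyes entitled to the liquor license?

(i) not (food handler cert.) — fails.
(ii) no complaint in 36 mo. — satisfied.
So (a) is satisfied (F OR T).
(i) prior license ≥ 4 yr — not satisfied.
(ii) all abutters consent — fails.
(b): F OR F → false.
(1) = T AND F = false.
(2) fee paid — fails.
So Overall is not satisfied (F OR F).

No — denied.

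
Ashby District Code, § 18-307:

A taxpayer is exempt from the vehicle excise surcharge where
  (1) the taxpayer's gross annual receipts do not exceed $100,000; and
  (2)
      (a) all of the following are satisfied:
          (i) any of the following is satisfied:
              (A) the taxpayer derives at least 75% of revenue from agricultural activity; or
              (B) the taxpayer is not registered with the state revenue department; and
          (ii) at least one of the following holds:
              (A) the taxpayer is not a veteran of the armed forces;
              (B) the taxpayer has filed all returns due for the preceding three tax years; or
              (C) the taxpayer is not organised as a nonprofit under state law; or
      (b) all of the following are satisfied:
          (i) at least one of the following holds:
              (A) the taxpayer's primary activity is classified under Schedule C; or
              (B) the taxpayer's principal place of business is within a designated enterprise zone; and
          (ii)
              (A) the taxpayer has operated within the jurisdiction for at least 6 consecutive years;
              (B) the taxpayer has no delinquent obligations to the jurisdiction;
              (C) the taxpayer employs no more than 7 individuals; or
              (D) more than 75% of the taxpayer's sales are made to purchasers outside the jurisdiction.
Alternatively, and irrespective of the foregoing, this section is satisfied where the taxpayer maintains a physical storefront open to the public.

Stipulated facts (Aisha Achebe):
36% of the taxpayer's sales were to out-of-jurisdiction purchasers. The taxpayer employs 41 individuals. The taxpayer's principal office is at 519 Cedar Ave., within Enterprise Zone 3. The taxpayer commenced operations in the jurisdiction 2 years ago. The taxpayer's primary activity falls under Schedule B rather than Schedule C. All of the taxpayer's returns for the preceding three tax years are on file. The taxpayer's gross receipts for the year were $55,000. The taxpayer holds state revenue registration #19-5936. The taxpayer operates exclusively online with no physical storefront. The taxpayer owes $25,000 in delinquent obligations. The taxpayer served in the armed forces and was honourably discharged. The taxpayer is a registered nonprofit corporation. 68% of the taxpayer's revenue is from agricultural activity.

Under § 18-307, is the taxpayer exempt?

(1) receipts ≤ $100,000 — holds.
(A) ≥75% agricultural — not satisfied.
(B) not (state-registered) — fails.
(i) = F OR F = false.
(A) not (veteran) — not met.
(B) returns current — satisfied.
(C) not (nonprofit) — not met.
(ii) = F OR T OR F = true.
(a): F AND T → false.
(A) Schedule C activity — fails.
(B) in enterprise zone — holds.
So (i) is satisfied (F OR T).
(A) ≥ 6 yrs in jurisdiction — not met.
(B) no delinquency — fails.
(C) ≤ 7 employees — not met.
(D) >75% out-of-jur. sales — fails.
So (ii) is not satisfied (F OR F OR F OR F).
(b): T AND F → false.
So (2) is not satisfied (F OR F).
Overall: T AND F → false.
Exception (has storefront) — not satisfied.
Result: main false OR exception false → false.

No — not exempt.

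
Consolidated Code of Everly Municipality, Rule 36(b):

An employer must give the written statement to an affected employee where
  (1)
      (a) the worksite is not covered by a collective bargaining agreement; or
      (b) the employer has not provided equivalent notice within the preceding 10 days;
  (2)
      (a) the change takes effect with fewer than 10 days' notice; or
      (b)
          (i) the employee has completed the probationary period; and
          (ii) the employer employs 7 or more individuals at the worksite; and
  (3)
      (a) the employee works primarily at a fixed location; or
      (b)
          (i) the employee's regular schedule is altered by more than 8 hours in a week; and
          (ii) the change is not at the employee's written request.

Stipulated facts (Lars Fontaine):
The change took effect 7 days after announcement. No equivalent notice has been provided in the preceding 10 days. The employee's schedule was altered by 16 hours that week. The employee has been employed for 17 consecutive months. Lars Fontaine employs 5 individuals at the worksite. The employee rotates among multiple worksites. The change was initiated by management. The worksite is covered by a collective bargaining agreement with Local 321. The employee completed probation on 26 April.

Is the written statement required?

Yes — required.

(a) no CBA — not satisfied.
(b) no recent notice — holds.
So (1) is satisfied (F OR T).
(a) < 10 days' notice — met.
(i) past probation — met.
(ii) ≥ 7 at site — fails.
(b): T AND F → false.
(2): T OR F → true.
(a) fixed location — fails.
(i) schedule shift > 8h — met.
(ii) not employee-requested — met.
So (b) is satisfied (T AND T).
(3) = F OR T = true.
Overall = T AND T AND T = true.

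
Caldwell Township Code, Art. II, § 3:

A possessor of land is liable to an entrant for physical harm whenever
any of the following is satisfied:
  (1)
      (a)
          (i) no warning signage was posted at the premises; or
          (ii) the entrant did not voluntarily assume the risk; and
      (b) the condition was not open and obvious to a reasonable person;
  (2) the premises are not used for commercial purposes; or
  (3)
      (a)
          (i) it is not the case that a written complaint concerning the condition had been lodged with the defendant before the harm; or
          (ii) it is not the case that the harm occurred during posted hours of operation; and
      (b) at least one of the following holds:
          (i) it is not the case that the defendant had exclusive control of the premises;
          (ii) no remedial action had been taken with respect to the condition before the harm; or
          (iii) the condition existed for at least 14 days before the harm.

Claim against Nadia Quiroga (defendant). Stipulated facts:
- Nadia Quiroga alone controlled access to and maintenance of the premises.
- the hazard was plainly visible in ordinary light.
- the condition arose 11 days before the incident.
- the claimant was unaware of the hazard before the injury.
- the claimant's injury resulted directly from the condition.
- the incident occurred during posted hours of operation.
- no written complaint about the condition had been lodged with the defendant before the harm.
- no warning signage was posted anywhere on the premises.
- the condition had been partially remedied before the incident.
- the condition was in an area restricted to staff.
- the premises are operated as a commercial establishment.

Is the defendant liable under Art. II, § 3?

No — not liable.

(i) no signage posted — met.
(ii) no assumed risk — holds.
(a): T OR T → true.
(b) not open/obvious — fails.
(1) = T AND F = false.
(2) not (commercial use) — fails.
(i) not (complaint lodged) — met.
(ii) not (during posted hours) — not met.
(a): T OR F → true.
(i) not (exclusive control) — not satisfied.
(ii) no remedial action — not satisfied.
(iii) condition ≥14 days old — not satisfied.
So (b) is not satisfied (F OR F OR F).
(3) = T AND F = false.
Overall = F OR F OR F = false.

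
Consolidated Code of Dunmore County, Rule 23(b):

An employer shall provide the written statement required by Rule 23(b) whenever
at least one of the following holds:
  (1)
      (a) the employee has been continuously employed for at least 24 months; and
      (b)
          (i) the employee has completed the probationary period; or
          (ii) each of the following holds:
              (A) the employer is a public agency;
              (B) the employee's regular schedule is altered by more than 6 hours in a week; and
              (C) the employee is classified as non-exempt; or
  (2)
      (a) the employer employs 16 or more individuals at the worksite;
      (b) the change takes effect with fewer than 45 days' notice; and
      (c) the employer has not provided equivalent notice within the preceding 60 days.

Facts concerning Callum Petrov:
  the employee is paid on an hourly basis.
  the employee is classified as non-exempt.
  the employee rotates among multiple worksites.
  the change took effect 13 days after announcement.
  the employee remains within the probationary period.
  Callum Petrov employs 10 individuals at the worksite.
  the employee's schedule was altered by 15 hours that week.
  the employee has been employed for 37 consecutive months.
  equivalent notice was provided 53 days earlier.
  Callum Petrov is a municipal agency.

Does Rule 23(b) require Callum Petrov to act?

(a) tenure ≥ 24 mo. — satisfied.
(i) past probation — not met.
(A) public agency — satisfied.
(B) schedule shift > 6h — met.
(C) non-exempt — met.
So (ii) is satisfied (T AND T AND T).
(b): F OR T → true.
(1): T AND T → true.
(a) ≥ 16 at site — not satisfied.
(b) < 45 days' notice — met.
(c) no recent notice — fails.
(2): F AND T AND F → false.
Overall: T OR F → true.

Yes — required.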